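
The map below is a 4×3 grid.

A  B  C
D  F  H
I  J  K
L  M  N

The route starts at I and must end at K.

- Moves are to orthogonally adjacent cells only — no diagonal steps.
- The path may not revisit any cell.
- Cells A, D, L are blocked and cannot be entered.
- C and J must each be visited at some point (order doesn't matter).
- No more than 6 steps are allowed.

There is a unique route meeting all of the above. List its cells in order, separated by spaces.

I J F B C H K

The 6-move cap with required stops at C, J leaves no slack for detours.
Route from I: right to J, 2× up (reaching B), right to C, 2× down (reaching K) — 6 moves in all.
Check: all required cells visited; 6 ≤ 6 moves.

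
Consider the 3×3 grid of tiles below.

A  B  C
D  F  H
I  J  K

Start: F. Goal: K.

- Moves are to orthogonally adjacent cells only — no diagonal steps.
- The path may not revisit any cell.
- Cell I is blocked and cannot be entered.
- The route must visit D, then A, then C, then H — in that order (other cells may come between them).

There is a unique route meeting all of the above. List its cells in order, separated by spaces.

The waypoints must appear in the order D, A, C, H, with no cell reused.
Route from F: left 1 to D, up 1 to A, right 2 to C, down 2 to K — 6 moves in all.
Check: order respected (D at step 1, A at step 2, C at step 4, H at step 5).

F D A B C H K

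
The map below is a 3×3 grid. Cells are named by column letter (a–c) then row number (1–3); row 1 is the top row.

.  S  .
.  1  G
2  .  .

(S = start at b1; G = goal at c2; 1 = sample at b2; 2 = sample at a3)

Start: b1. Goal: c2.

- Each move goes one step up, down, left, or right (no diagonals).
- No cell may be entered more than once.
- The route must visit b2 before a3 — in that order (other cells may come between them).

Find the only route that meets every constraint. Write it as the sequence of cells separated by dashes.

b1 - b2 - a2 - a3 - b3 - c3 - c2

The waypoints must appear in the order b2, a3, with no cell reused.
Route from b1: down to b2, left to a2, down to a3, 2× right (reaching c3), up to c2 — 6 moves in all.
Check: order respected (1 at step 1, 2 at step 3).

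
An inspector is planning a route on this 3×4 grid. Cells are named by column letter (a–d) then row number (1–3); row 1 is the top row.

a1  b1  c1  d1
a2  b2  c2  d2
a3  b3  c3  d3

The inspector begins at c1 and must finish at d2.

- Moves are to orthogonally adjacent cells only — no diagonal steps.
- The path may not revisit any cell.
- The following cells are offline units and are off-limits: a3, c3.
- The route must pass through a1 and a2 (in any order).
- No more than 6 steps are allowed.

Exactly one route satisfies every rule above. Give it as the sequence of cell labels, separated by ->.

The budget equals the shortest possible length, so every move has to be on a shortest route through the required cells.
Route from c1: 2× left (reaching a1), down to a2, 3× right (reaching d2) — 6 moves in all.
Check: all required cells visited; 6 ≤ 6 moves.

c1 -> b1 -> a1 -> a2 -> b2 -> c2 -> d2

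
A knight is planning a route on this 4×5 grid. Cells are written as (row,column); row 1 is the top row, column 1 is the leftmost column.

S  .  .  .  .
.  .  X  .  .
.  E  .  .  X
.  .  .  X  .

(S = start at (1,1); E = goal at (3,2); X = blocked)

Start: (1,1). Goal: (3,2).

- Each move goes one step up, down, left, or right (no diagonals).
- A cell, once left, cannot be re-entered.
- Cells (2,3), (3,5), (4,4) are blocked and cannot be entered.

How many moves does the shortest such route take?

The Manhattan distance from (1,1) to (3,2) is |1−3| + |1−2| = 3, so at least 3 moves are needed.
A route of 3 moves achieves this: (1,1) → (2,1) → (3,1) → (3,2).
Since 3 matches the lower bound, it is optimal.

3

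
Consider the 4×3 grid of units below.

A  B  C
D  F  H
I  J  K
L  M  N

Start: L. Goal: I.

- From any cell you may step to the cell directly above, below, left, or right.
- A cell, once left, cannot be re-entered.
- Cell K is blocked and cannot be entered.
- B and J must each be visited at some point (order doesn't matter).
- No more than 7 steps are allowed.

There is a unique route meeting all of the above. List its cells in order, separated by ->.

L -> M -> J -> F -> B -> A -> D -> I

The budget equals the shortest possible length, so every move has to be on a shortest route through the required cells.
Route from L: right to M, 3× up (reaching B), left to A, 2× down (reaching I) — 7 moves in all.
Check: all required cells visited; 7 ≤ 7 moves.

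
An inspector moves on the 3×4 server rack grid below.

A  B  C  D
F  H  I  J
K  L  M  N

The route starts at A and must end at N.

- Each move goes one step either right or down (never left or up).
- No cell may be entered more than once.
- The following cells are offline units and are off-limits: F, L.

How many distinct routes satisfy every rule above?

5

A right/down-only route from A to N makes exactly 2 down-moves and 3 right-moves in some order.
With no other constraints that would be C(5,2) = 10 routes.
Subtract routes through each blocked cell (inclusion–exclusion for overlaps): − through F: 4 − through L: 3 + through F&L: 2 → 5.
That gives 5 routes.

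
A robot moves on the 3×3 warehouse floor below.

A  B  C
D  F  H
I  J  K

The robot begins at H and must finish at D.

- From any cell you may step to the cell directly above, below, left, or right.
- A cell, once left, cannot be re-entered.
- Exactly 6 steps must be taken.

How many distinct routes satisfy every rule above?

2

Need simple routes of exactly 6 moves from H to D (Manhattan distance 2, so 2 moves are spent on a detour and 2 undoing it).
Enumerating: H C B F J I D | H K J F B A D.
That gives 2 routes.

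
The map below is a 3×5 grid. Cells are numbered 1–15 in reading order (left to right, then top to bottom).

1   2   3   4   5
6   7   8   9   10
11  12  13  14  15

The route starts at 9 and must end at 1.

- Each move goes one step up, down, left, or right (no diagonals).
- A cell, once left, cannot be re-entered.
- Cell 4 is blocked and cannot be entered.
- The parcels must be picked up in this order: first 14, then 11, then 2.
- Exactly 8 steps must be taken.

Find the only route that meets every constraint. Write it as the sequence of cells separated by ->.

9 -> 14 -> 13 -> 12 -> 11 -> 6 -> 7 -> 2 -> 1

The waypoints must appear in the order 14, 11, 2, with no cell reused.
Route from 9: down 1 to 14, left 3 to 11, up 1 to 6, right 1 to 7, up 1 to 2, left 1 to 1 — 8 moves in all.
Check: order respected (14 at step 1, 11 at step 4, 2 at step 7); 8 moves as required.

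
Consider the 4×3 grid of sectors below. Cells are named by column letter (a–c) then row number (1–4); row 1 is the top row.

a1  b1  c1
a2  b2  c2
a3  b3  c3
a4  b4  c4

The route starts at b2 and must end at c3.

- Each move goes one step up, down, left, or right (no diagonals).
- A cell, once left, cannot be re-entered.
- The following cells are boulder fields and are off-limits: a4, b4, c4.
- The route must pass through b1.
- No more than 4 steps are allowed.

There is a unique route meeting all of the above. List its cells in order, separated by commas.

Any route must reach b1 and still end at c3 within 4 moves, so the order of the required stops is forced.
Route from b2: up to b1, right to c1, 2× down (reaching c3) — 4 moves in all.
Check: all required cells visited; 4 ≤ 4 moves.

b2, b1, c1, c2, c3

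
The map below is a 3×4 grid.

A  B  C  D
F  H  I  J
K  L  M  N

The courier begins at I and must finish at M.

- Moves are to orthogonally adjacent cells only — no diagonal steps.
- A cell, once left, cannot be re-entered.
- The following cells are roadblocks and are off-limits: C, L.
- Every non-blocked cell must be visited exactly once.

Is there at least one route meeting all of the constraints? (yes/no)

no

Cell D has only one open neighbour but is neither the start nor the goal, so a Hamiltonian route would have to both enter and leave it through the same neighbour — impossible without revisiting.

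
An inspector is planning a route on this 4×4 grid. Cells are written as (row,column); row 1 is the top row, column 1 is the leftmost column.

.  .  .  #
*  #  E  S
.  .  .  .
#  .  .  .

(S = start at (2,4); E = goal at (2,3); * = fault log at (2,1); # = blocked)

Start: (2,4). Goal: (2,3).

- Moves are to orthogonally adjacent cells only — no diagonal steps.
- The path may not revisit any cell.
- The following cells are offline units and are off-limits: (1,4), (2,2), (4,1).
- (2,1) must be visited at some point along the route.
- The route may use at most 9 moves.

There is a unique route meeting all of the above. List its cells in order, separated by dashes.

(2,4) - (3,4) - (3,3) - (3,2) - (3,1) - (2,1) - (1,1) - (1,2) - (1,3) - (2,3)

The budget equals the shortest possible length, so every move has to be on a shortest route through the required cells.
Route from (2,4): down to (3,4), 3× left (reaching (3,1)), 2× up (reaching (1,1)), 2× right (reaching (1,3)), down to (2,3) — 9 moves in all.
Check: all required cells visited; 9 ≤ 9 moves.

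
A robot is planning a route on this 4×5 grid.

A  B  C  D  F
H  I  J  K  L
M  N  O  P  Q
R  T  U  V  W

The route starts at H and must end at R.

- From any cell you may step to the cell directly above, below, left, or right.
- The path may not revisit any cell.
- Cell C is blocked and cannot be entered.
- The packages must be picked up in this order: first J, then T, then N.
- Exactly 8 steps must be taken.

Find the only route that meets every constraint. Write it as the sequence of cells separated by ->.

H -> I -> J -> O -> U -> T -> N -> M -> R

The waypoints must appear in the order J, T, N, with no cell reused.
Route from H: 2× right (reaching J), 2× down (reaching U), left to T, up to N, left to M, down to R — 8 moves in all.
Check: order respected (J at step 2, T at step 5, N at step 6); 8 moves as required.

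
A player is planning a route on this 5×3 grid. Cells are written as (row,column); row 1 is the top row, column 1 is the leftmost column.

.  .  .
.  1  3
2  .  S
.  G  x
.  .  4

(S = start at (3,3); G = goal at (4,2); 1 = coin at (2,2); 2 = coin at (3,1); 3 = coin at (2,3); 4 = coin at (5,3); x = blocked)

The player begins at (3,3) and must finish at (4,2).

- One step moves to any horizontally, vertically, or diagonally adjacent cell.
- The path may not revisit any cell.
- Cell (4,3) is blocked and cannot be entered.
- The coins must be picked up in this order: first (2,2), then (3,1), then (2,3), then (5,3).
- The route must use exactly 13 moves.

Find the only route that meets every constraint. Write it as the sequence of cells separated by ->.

(3,3) -> (2,2) -> (3,1) -> (2,1) -> (1,1) -> (1,2) -> (1,3) -> (2,3) -> (3,2) -> (4,1) -> (5,1) -> (5,2) -> (5,3) -> (4,2)

The waypoints must appear in the order (2,2), (3,1), (2,3), (5,3), with no cell reused.
Route from (3,3): up-left to (2,2), down-left to (3,1), 2× up (reaching (1,1)), 2× right (reaching (1,3)), down to (2,3), 2× down-left (reaching (4,1)), down to (5,1), 2× right (reaching (5,3)), up-left to (4,2) — 13 moves in all.
Check: order respected (1 at step 1, 2 at step 2, 3 at step 7, 4 at step 12); 13 moves as required.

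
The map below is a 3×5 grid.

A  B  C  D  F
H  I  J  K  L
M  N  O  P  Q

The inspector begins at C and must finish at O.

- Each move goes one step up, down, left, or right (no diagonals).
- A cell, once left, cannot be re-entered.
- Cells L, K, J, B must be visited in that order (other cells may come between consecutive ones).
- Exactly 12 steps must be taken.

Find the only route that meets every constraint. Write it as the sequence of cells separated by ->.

C -> D -> F -> L -> K -> J -> I -> B -> A -> H -> M -> N -> O

The waypoints must appear in the order L, K, J, B, with no cell reused.
Route from C: right 2 to F, down 1 to L, left 3 to I, up 1 to B, left 1 to A, down 2 to M, right 2 to O — 12 moves in all.
Check: order respected (L at step 3, K at step 4, J at step 5, B at step 7); 12 moves as required.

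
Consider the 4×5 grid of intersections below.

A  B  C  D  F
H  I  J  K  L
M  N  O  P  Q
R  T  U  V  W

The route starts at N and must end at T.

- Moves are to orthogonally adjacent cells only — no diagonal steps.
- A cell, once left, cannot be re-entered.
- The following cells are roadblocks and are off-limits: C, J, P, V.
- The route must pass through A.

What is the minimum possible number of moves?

7

Any route passes through A somewhere between N and T. Summing Manhattan distances along the two legs (N → A → T) gives a lower bound of 3 + 4 = 7 moves.
A route of 7 moves achieves this: N → I → B → A → H → M → R → T.
Since 7 matches the lower bound, it is optimal.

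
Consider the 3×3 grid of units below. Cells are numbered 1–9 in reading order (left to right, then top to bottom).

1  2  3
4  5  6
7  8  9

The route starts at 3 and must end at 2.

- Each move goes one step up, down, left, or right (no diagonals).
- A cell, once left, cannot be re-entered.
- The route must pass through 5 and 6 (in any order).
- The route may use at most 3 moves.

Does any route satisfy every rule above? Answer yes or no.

One route that works: 3 → 6 → 5 → 2.

yes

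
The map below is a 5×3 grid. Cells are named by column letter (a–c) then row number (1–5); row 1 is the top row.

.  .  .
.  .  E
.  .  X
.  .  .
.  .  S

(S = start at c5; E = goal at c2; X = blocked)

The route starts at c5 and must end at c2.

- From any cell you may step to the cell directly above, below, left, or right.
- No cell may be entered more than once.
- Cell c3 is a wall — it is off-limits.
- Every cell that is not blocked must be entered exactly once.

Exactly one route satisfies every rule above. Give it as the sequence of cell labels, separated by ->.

Need to visit all 14 open cells exactly once, starting at c5 and ending at c2.
Cell c4 has only two open neighbours (c5 and b4), so the path must pass straight through it: one of those is the cell it's entered from and the other is where it exits.
Route from c5: up 1 to c4, left 1 to b4, down 1 to b5, left 1 to a5, up 2 to a3, right 1 to b3, up 1 to b2, left 1 to a2, up 1 to a1, right 2 to c1, down 1 to c2 — 13 moves in all.
Check: all 14 open cells covered.

c5 -> c4 -> b4 -> b5 -> a5 -> a4 -> a3 -> b3 -> b2 -> a2 -> a1 -> b1 -> c1 -> c2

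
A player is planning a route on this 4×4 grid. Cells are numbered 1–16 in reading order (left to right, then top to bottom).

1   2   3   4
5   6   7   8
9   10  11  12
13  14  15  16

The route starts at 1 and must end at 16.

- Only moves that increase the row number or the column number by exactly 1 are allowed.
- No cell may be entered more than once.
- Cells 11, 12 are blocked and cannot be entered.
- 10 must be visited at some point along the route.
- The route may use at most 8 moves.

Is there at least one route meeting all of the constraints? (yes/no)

yes

One route that works: 1 → 5 → 9 → 10 → 14 → 15 → 16.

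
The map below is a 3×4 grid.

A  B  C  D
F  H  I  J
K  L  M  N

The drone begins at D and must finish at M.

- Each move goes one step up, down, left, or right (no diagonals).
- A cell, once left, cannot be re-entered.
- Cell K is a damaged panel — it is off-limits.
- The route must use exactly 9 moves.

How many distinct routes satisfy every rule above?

Need simple routes of exactly 9 moves from D to M (Manhattan distance 3, so 3 moves are spent on a detour and 3 undoing it).
Enumerating: D J I C B A F H L M | D C B A F H I J N M.
That gives 2 routes.

2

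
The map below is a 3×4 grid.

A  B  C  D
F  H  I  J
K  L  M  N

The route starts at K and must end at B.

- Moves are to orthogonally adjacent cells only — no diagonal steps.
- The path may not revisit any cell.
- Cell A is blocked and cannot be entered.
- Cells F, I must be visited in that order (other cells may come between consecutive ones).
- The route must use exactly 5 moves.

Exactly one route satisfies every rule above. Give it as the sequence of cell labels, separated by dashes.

The waypoints must appear in the order F, I, with no cell reused.
Route from K: up 1 to F, right 2 to I, up 1 to C, left 1 to B — 5 moves in all.
Check: order respected (F at step 1, I at step 3); 5 moves as required.

K - F - H - I - C - B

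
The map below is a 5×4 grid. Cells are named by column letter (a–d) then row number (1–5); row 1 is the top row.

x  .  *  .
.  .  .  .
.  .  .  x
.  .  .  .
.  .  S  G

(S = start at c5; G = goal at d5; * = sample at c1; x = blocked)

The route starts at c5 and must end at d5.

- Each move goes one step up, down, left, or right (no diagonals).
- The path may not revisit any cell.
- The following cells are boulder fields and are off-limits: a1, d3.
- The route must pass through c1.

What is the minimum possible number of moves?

Any route passes through c1 somewhere between c5 and d5. Summing Manhattan distances along the two legs (c5 → c1 → d5) gives a lower bound of 4 + 5 = 9 moves.
The shortest route satisfying every rule uses 11 moves: c5 → b5 → b4 → b3 → b2 → b1 → c1 → c2 → c3 → c4 → d4 → d5.
The bound of 9 isn't tight here; checking systematically, no route of length 9 through 10 satisfies every constraint, so 11 is the minimum.

11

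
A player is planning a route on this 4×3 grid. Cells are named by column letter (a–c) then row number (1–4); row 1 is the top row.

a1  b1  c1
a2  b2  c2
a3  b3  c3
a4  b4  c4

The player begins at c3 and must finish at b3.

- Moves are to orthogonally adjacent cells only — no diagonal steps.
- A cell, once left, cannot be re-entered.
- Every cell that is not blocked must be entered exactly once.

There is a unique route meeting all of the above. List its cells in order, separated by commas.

Need to visit all 12 open cells exactly once, starting at c3 and ending at b3.
Cell c1 has only two open neighbours (c2 and b1), so the path must pass straight through it: one of those is the cell it's entered from and the other is where it exits.
Route from c3: down to c4, 2× left (reaching a4), 3× up (reaching a1), 2× right (reaching c1), down to c2, left to b2, down to b3 — 11 moves in all.
Check: all 12 open cells covered.

c3, c4, b4, a4, a3, a2, a1, b1, c1, c2, b2, b3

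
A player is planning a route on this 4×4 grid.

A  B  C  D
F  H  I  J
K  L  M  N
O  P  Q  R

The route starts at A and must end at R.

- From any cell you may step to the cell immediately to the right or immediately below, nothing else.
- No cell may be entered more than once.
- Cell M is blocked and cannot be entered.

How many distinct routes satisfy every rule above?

A right/down-only route from A to R makes exactly 3 down-moves and 3 right-moves in some order.
With no other constraints that would be C(6,3) = 20 routes.
Subtract routes through each blocked cell (inclusion–exclusion for overlaps): − through M: 12 → 8.
That gives 8 routes.

8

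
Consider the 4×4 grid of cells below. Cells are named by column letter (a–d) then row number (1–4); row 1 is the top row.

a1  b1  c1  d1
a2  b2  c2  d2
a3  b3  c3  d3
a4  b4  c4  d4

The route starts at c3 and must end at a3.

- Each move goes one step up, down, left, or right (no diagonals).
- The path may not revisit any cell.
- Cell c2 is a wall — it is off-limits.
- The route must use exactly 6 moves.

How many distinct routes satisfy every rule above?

Need simple routes of exactly 6 moves from c3 to a3 (Manhattan distance 2, so 2 moves are spent on a detour and 2 undoing it).
Enumerating: c3 c4 b4 b3 b2 a2 a3 | c3 b3 b2 b1 a1 a2 a3 | c3 d3 d4 c4 b4 b3 a3 | c3 d3 d4 c4 b4 a4 a3.
That gives 4 routes.

4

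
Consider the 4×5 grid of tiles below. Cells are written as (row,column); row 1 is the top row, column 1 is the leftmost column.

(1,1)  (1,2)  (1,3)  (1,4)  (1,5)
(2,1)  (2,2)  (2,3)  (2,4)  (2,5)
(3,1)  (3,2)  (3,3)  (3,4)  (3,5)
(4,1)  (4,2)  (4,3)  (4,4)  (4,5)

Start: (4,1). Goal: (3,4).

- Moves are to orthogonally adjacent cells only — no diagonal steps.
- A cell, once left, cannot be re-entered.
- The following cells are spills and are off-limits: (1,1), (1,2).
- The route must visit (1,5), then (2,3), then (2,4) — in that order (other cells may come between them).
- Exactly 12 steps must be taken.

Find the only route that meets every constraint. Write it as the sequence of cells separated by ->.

(4,1) -> (4,2) -> (4,3) -> (4,4) -> (4,5) -> (3,5) -> (2,5) -> (1,5) -> (1,4) -> (1,3) -> (2,3) -> (2,4) -> (3,4)

The waypoints must appear in the order (1,5), (2,3), (2,4), with no cell reused.
Route from (4,1): right 4 to (4,5), up 3 to (1,5), left 2 to (1,3), down 1 to (2,3), right 1 to (2,4), down 1 to (3,4) — 12 moves in all.
Check: order respected ((1,5) at step 7, (2,3) at step 10, (2,4) at step 11); 12 moves as required.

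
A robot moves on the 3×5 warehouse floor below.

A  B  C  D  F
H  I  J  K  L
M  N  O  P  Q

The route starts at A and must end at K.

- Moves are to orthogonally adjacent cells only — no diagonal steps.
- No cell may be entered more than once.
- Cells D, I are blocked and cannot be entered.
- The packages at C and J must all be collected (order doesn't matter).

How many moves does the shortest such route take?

4

Any route passes through C and J in some order between A and K. Summing Manhattan distances along each leg and taking the cheapest ordering (A → C → J → K) gives a lower bound of 2 + 1 + 1 = 4 moves.
A route of 4 moves achieves this: A → B → C → J → K.
Since 4 matches the lower bound, it is optimal.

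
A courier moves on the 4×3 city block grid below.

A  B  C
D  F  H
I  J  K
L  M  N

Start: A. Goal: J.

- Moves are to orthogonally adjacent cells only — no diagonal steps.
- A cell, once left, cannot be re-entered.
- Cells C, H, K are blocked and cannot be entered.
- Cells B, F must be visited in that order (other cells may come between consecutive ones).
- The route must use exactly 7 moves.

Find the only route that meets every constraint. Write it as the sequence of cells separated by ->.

A -> B -> F -> D -> I -> L -> M -> J

The waypoints must appear in the order B, F, with no cell reused.
Route from A: right 1 to B, down 1 to F, left 1 to D, down 2 to L, right 1 to M, up 1 to J — 7 moves in all.
Check: order respected (B at step 1, F at step 2); 7 moves as required.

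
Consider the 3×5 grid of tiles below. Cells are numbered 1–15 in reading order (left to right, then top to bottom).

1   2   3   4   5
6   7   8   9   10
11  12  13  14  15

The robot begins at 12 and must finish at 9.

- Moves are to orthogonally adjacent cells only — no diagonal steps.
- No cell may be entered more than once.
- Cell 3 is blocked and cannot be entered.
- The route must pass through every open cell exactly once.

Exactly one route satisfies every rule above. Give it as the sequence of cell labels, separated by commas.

12, 11, 6, 1, 2, 7, 8, 13, 14, 15, 10, 5, 4, 9

Need to visit all 14 open cells exactly once, starting at 12 and ending at 9.
Cell 4 has only two open neighbours (9 and 5), so the path must pass straight through it: one of those is the cell it's entered from and the other is where it exits.
Route from 12: left to 11, 2× up (reaching 1), right to 2, down to 7, right to 8, down to 13, 2× right (reaching 15), 2× up (reaching 5), left to 4, down to 9 — 13 moves in all.
Check: all 14 open cells covered.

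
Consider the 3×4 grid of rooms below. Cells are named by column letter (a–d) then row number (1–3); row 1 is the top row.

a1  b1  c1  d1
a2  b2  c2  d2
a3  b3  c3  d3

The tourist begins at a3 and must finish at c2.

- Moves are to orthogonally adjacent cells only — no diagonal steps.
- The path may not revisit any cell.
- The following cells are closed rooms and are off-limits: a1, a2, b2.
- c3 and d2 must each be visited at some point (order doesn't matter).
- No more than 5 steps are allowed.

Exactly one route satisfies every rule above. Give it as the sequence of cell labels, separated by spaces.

The budget equals the shortest possible length, so every move has to be on a shortest route through the required cells.
Route from a3: 3× right (reaching d3), up to d2, left to c2 — 5 moves in all.
Check: all required cells visited; 5 ≤ 5 moves.

a3 b3 c3 d3 d2 c2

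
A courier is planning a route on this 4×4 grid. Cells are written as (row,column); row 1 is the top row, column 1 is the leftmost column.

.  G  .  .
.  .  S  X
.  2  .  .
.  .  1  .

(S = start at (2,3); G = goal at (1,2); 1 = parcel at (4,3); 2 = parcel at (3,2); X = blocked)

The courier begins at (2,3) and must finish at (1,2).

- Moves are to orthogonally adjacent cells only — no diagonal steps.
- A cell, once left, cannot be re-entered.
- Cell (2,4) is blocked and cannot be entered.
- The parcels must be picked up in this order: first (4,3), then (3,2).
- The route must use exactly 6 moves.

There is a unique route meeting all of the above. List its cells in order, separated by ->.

The waypoints must appear in the order (4,3), (3,2), with no cell reused.
Route from (2,3): 2× down (reaching (4,3)), left to (4,2), 3× up (reaching (1,2)) — 6 moves in all.
Check: order respected (1 at step 2, 2 at step 4); 6 moves as required.

(2,3) -> (3,3) -> (4,3) -> (4,2) -> (3,2) -> (2,2) -> (1,2)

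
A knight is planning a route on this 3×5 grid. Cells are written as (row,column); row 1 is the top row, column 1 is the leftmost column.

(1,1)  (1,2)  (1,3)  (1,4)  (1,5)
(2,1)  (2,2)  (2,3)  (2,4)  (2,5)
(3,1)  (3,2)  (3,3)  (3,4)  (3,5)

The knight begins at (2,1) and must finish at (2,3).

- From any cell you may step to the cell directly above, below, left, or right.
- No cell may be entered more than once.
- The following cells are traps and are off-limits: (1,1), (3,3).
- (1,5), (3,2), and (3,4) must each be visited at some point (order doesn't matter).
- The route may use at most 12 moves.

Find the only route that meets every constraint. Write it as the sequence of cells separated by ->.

The 12-move cap with required stops at (1,5), (3,2), (3,4) leaves no slack for detours.
Route from (2,1): down to (3,1), right to (3,2), 2× up (reaching (1,2)), 3× right (reaching (1,5)), 2× down (reaching (3,5)), left to (3,4), up to (2,4), left to (2,3) — 12 moves in all.
Check: all required cells visited; 12 ≤ 12 moves.

(2,1) -> (3,1) -> (3,2) -> (2,2) -> (1,2) -> (1,3) -> (1,4) -> (1,5) -> (2,5) -> (3,5) -> (3,4) -> (2,4) -> (2,3)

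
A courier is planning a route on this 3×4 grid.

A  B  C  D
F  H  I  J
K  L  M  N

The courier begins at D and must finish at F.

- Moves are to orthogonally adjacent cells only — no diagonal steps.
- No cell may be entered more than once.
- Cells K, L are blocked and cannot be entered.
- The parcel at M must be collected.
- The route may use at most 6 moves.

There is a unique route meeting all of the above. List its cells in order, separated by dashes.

D - J - N - M - I - H - F

Any route must reach M and still end at F within 6 moves, so the order of the required stops is forced.
Route from D: 2× down (reaching N), left to M, up to I, 2× left (reaching F) — 6 moves in all.
Check: all required cells visited; 6 ≤ 6 moves.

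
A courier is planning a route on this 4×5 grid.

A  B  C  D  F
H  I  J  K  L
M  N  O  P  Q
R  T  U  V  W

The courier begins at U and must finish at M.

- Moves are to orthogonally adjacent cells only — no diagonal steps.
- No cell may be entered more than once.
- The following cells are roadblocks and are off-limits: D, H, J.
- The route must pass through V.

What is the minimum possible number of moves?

Any route passes through V somewhere between U and M. Summing Manhattan distances along the two legs (U → V → M) gives a lower bound of 1 + 4 = 5 moves.
A route of 5 moves achieves this: U → V → P → O → N → M.
Since 5 matches the lower bound, it is optimal.

5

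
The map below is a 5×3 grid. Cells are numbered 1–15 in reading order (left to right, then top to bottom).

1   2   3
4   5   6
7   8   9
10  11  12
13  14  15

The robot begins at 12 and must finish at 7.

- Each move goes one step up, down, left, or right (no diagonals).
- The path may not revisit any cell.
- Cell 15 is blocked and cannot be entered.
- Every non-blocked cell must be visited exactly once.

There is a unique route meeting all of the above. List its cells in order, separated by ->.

Need to visit all 14 open cells exactly once, starting at 12 and ending at 7.
Cell 1 has only two open neighbours (4 and 2), so the path must pass straight through it: one of those is the cell it's entered from and the other is where it exits.
Route from 12: 3× up (reaching 3), 2× left (reaching 1), down to 4, right to 5, 3× down (reaching 14), left to 13, 2× up (reaching 7) — 13 moves in all.
Check: all 14 open cells covered.

12 -> 9 -> 6 -> 3 -> 2 -> 1 -> 4 -> 5 -> 8 -> 11 -> 14 -> 13 -> 10 -> 7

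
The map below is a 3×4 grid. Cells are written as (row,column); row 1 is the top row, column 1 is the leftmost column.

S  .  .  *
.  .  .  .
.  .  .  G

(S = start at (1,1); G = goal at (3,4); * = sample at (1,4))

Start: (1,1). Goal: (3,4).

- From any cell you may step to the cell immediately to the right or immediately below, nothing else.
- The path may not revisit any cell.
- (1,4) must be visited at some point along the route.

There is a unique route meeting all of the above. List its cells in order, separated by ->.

Moves only go right or down, so the column and row indices never decrease.
Route from (1,1): right 3 to (1,4), down 2 to (3,4) — 5 moves in all.
Check: all required cells visited.

(1,1) -> (1,2) -> (1,3) -> (1,4) -> (2,4) -> (3,4)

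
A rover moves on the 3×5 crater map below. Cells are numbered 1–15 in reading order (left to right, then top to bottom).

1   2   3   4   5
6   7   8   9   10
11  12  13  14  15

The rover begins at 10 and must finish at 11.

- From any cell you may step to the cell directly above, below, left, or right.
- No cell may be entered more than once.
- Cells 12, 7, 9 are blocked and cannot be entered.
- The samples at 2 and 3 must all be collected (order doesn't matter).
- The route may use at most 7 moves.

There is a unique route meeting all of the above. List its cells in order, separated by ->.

The 7-move cap with required stops at 2, 3 leaves no slack for detours.
Route from 10: up 1 to 5, left 4 to 1, down 2 to 11 — 7 moves in all.
Check: all required cells visited; 7 ≤ 7 moves.

10 -> 5 -> 4 -> 3 -> 2 -> 1 -> 6 -> 11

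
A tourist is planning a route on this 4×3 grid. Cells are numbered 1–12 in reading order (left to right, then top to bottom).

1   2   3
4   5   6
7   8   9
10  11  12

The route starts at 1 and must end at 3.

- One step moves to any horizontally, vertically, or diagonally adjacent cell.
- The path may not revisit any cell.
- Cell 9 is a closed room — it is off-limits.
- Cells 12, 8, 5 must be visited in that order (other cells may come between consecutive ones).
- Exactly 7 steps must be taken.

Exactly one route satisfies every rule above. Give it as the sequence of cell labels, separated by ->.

1 -> 4 -> 7 -> 11 -> 12 -> 8 -> 5 -> 3

The waypoints must appear in the order 12, 8, 5, with no cell reused.
Route from 1: down 2 to 7, down-right 1 to 11, right 1 to 12, up-left 1 to 8, up 1 to 5, up-right 1 to 3 — 7 moves in all.
Check: order respected (12 at step 4, 8 at step 5, 5 at step 6); 7 moves as required.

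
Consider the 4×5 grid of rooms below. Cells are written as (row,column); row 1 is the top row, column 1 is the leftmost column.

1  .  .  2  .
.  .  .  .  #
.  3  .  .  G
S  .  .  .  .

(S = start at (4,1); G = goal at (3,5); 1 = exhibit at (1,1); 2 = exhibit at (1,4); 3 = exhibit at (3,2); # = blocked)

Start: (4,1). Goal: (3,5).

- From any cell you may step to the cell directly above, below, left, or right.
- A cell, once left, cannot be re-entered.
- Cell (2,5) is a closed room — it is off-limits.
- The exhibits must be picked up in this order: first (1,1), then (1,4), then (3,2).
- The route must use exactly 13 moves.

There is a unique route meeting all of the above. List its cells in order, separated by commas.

The waypoints must appear in the order (1,1), (1,4), (3,2), with no cell reused.
Route from (4,1): 3× up (reaching (1,1)), 3× right (reaching (1,4)), down to (2,4), 2× left (reaching (2,2)), down to (3,2), 3× right (reaching (3,5)) — 13 moves in all.
Check: order respected (1 at step 3, 2 at step 6, 3 at step 10); 13 moves as required.

(4,1), (3,1), (2,1), (1,1), (1,2), (1,3), (1,4), (2,4), (2,3), (2,2), (3,2), (3,3), (3,4), (3,5)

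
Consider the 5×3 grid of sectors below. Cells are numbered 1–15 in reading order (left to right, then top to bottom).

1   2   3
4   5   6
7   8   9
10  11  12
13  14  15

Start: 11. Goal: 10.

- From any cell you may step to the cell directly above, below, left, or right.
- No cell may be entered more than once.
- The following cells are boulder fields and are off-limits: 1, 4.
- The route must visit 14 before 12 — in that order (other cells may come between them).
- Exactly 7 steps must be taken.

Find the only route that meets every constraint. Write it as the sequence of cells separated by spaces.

The waypoints must appear in the order 14, 12, with no cell reused.
Route from 11: down to 14, right to 15, 2× up (reaching 9), 2× left (reaching 7), down to 10 — 7 moves in all.
Check: order respected (14 at step 1, 12 at step 3); 7 moves as required.

11 14 15 12 9 8 7 10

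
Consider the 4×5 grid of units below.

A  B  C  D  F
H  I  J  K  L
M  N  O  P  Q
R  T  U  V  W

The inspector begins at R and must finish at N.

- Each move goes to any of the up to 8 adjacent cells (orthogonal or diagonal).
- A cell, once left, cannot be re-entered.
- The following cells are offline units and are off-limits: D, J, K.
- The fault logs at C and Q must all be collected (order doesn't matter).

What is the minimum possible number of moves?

Any route passes through C and Q in some order between R and N. Summing Chebyshev distances along each leg and taking the cheapest ordering (R → Q → C → N) gives a lower bound of 4 + 2 + 2 = 8 moves.
That bound ignores the blocked cells. Measuring each leg by the fewest moves that actually steer around them (R→Q: 4; Q→C: 4; C→N: 2) raises the lower bound to 10.
The shortest route satisfying every rule uses 11 moves: R → M → H → B → C → I → O → P → Q → V → U → N.
The no-revisit rule (legs can't share cells) pushes the minimum above the 10-move bound; an exhaustive check rules out every length from 10 to 10, leaving 11 as the minimum.

11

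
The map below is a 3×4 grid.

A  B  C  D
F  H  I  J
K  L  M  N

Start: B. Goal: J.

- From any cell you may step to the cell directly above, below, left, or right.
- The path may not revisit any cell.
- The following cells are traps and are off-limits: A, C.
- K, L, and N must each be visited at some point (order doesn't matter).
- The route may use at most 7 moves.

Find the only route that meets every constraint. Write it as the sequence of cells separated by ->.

The 7-move cap with required stops at K, L, N leaves no slack for detours.
Route from B: down to H, left to F, down to K, 3× right (reaching N), up to J — 7 moves in all.
Check: all required cells visited; 7 ≤ 7 moves.

B -> H -> F -> K -> L -> M -> N -> J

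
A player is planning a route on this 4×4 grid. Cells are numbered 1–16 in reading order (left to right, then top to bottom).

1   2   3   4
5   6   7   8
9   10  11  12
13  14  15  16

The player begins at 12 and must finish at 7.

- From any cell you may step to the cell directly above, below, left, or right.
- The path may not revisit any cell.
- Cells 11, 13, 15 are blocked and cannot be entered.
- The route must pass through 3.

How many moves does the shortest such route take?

4

Any route passes through 3 somewhere between 12 and 7. Summing Manhattan distances along the two legs (12 → 3 → 7) gives a lower bound of 3 + 1 = 4 moves.
A route of 4 moves achieves this: 12 → 8 → 4 → 3 → 7.
Since 4 matches the lower bound, it is optimal.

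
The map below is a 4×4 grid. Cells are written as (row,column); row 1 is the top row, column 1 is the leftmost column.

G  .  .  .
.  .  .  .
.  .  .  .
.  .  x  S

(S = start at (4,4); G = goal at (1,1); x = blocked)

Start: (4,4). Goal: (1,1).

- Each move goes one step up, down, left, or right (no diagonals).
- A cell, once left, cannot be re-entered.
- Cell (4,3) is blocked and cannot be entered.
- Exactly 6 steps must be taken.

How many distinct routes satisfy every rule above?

10

Need simple routes of exactly 6 moves from (4,4) to (1,1) (Manhattan distance 6, so 0 moves are spent on a detour and 0 undoing it).
Branch systematically from the start, pruning whenever the remaining move budget drops below the Manhattan distance to (1,1) or differs from it in parity. Every completion starts via (3,4): 10.
That gives 10 routes.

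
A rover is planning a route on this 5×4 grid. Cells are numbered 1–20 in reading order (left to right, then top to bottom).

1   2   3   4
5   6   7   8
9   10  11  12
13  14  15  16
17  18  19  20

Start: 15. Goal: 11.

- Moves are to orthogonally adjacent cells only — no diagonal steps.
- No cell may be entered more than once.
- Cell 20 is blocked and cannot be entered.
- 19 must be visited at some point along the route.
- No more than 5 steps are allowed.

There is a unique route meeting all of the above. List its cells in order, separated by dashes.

The 5-move cap with required stops at 19 leaves no slack for detours.
Route from 15: down 1 to 19, left 1 to 18, up 2 to 10, right 1 to 11 — 5 moves in all.
Check: all required cells visited; 5 ≤ 5 moves.

15 - 19 - 18 - 14 - 10 - 11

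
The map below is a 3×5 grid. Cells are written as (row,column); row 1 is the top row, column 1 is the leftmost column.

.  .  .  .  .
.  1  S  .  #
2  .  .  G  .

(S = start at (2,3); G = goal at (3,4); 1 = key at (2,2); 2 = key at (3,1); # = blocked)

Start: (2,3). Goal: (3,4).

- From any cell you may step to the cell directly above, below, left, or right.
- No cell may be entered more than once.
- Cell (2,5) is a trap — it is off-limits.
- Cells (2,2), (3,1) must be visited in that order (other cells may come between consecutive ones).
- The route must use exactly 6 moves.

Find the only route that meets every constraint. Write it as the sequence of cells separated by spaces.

(2,3) (2,2) (2,1) (3,1) (3,2) (3,3) (3,4)

The waypoints must appear in the order (2,2), (3,1), with no cell reused.
Route from (2,3): left 2 to (2,1), down 1 to (3,1), right 3 to (3,4) — 6 moves in all.
Check: order respected (1 at step 1, 2 at step 3); 6 moves as required.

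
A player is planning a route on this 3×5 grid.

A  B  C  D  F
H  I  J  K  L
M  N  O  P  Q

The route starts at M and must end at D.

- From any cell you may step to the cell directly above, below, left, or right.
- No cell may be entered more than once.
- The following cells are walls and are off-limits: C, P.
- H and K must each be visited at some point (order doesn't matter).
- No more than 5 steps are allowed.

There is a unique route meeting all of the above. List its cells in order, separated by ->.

The 5-move cap with required stops at H, K leaves no slack for detours.
Route from M: up to H, 3× right (reaching K), up to D — 5 moves in all.
Check: all required cells visited; 5 ≤ 5 moves.

M -> H -> I -> J -> K -> D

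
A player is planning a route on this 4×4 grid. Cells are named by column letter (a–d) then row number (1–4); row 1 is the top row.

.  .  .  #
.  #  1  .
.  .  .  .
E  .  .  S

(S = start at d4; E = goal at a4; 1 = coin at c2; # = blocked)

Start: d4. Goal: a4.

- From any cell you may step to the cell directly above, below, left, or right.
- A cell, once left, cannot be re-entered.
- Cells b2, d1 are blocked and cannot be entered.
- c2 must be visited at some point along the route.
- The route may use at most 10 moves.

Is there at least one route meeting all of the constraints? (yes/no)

One route that works: d4 → d3 → d2 → c2 → c3 → c4 → b4 → a4.

yes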